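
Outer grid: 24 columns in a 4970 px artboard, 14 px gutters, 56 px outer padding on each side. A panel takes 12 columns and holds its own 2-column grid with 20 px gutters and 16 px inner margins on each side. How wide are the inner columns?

1185 px

Subtract both margins: 4970 − 2·56 = 4858 px.
4858 − 23·14 = 4536; ÷24 gives c = 189 px.
12 columns plus 11 gutters: 2268 + 154 = 2422 px.
Inner content = 2422 − 2·16 = 2390 px.
2d + 1·20 = 2390 → 2d = 2370 → d = 1185 px.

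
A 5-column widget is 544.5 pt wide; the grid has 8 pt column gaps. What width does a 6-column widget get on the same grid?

655 pt

544.5 − 4·8 = 512.5; ÷5 gives c = 102.5 pt.
6-column span = 6·102.5 + 5·8 = 655 pt.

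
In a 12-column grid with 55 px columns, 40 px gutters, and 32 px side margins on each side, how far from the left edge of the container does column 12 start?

1077 px

Each column+gutter stride is 95 px; 11 of them past the 32 px margin is 32 + 1045 = 1077 px.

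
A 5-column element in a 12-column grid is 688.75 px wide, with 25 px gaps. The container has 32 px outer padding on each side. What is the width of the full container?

5c + 4·25 = 688.75 → 5c = 588.75 → c = 117.75 px.
Total width: 2·32 + 12·117.75 + 11·25 = 1752 px.

1752 px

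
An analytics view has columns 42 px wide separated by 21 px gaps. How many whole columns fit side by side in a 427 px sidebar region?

7 columns

7 columns: 7·42 + 6·21 = 420 px ≤ 427.
8 columns: 483 px > 427. So 7.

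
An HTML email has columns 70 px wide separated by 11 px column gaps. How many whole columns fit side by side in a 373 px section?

4 columns

4 columns: 4·70 + 3·11 = 313 px ≤ 373.
5 columns: 394 px > 373. So 4.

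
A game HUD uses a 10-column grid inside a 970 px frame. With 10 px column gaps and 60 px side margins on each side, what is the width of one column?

Take off 120 px of margins, leaving 850 px.
Subtracting 9 column gaps of 10 leaves 760 for 10 columns, so c = 76 px.

76 px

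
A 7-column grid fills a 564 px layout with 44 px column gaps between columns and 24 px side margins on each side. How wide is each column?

Inside the margins: 564 − 48 = 516 px.
7 columns + 6 column gaps: 7c + 6·44 = 516.
7c = 516 − 264 = 252, so c = 36 px.

36 px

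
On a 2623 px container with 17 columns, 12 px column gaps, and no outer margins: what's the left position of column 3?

17 columns + 16 column gaps: 17c + 16·12 = 2623.
17c = 2623 − 192 = 2431, so c = 143 px.
No margin, so column 3 starts at 2·(column + gutter) = 2·155 = 310 px.

310 px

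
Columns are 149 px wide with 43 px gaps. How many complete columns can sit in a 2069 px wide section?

11 columns: 11·149 + 10·43 = 2069 px ≤ 2069.
12 columns: 2261 px > 2069. So 11.

11 columns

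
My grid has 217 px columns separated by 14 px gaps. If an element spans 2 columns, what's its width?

Span of 2: 2·217 + 1·14 = 434 + 14 = 448 px.

448 px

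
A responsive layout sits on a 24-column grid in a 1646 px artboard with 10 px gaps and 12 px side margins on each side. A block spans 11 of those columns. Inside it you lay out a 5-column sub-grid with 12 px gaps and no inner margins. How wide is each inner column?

138 px

Take off 24 px of margins, leaving 1622 px.
1622 − 23·10 = 1392; ÷24 gives c = 58 px.
11-column span = 11·58 + 10·10 = 738 px.
738 − 4·12 = 690; ÷5 gives d = 138 px.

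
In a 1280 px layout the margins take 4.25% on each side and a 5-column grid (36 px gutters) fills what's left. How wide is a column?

1280 × (1 − 2·4.25%) = 1280 × 91.5% = 1171.2 px for the columns.
5c + 4·36 = 1171.2 → 5c = 1027.2 → c = 205.44 px.

205.44 px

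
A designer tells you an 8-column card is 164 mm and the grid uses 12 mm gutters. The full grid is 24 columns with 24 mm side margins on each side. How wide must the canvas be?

164 − 7·12 = 80; ÷8 gives c = 10 mm.
Total width: 2·24 + 24·10 + 23·12 = 564 mm.

564 mm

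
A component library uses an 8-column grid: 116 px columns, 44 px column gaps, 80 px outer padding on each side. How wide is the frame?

Adding margins, columns and gutters: 160 + 928 + 308 = 1396 px.

1396 px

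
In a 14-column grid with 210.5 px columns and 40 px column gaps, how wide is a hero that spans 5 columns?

5-column span = 5·210.5 + 4·40 = 1212.5 px.

1212.5 px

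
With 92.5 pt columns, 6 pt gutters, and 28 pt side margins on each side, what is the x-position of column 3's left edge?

225 pt

Column 3 starts at margin + 2·(column + gutter) = 28 + 2·98.5 = 225 pt.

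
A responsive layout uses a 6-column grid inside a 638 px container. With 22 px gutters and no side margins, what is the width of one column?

6c + 5·22 = 638 → 6c = 528 → c = 88 px.

88 px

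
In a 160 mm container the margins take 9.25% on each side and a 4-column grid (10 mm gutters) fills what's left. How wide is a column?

160 × (1 − 2·9.25%) = 160 × 81.5% = 130.4 mm for the columns.
130.4 − 3·10 = 100.4; ÷4 gives c = 25.1 mm.

25.1 mm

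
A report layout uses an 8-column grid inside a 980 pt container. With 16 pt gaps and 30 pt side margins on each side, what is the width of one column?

101 pt

Content width = 980 − 2·30 = 920 pt.
8c + 7·16 = 920 → 8c = 808 → c = 101 pt.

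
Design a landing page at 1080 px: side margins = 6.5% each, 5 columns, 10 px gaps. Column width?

179.92 px

Margins: 6.5% × 1080 = 70.2 px each, so content = 1080 − 140.4 = 939.6 px.
5c + 4·10 = 939.6 → 5c = 899.6 → c = 179.92 px.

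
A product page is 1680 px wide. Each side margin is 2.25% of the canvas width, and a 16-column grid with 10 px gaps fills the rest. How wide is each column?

90.9 px

Margins: 2.25% × 1680 = 37.8 px each, so content = 1680 − 75.6 = 1604.4 px.
16c + 15·10 = 1604.4 → 16c = 1454.4 → c = 90.9 px.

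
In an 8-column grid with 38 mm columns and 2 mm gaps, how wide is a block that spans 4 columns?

4-column span = 4·38 + 3·2 = 158 mm.

158 mm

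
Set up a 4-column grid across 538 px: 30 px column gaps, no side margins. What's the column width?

Subtracting 3 column gaps of 30 leaves 448 for 4 columns, so c = 112 px.

112 px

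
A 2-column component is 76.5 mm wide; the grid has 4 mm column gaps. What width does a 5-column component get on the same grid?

Subtracting 1 column gap of 4 leaves 72.5 for 2 columns, so c = 36.25 mm.
Span of 5: 5·36.25 + 4·4 = 181.25 + 16 = 197.25 mm.

197.25 mm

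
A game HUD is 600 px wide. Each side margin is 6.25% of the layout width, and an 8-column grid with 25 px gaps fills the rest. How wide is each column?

43.75 px

600 × (1 − 2·6.25%) = 600 × 87.5% = 525 px for the columns.
8 columns + 7 gaps: 8c + 7·25 = 525.
8c = 525 − 175 = 350, so c = 43.75 px.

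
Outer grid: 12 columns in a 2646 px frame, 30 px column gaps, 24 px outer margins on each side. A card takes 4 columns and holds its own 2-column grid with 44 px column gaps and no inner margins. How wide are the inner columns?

401 px

Outer content = 2646 − 2·24 = 2598 px.
2598 − 11·30 = 2268; ÷12 gives c = 189 px.
4 columns plus 3 column gaps: 756 + 90 = 846 px.
2d + 1·44 = 846 → 2d = 802 → d = 401 px.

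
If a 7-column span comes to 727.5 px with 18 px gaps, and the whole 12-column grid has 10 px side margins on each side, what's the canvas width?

1280 px

Subtracting 6 gaps of 18 leaves 619.5 for 7 columns, so c = 88.5 px.
Canvas = 2·10 + 12·88.5 + 11·18 = 20 + 1062 + 198 = 1280 px.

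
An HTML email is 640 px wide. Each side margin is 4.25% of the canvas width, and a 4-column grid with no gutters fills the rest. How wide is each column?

146.4 px

Margins: 4.25% × 640 = 27.2 px each, so content = 640 − 54.4 = 585.6 px.
4c = 585.6 → c = 146.4 px.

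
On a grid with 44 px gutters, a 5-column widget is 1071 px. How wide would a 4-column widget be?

Subtracting 4 gutters of 44 leaves 895 for 5 columns, so c = 179 px.
4-column span = 4·179 + 3·44 = 848 px.

848 px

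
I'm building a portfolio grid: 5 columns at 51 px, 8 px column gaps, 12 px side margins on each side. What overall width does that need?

Adding margins, columns and gutters: 24 + 255 + 32 = 311 px.

311 px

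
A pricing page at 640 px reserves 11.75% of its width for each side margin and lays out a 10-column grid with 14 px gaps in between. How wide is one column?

36.36 px

Margins: 11.75% × 640 = 75.2 px each, so content = 640 − 150.4 = 489.6 px.
10 columns + 9 gaps: 10c + 9·14 = 489.6.
10c = 489.6 − 126 = 363.6, so c = 36.36 px.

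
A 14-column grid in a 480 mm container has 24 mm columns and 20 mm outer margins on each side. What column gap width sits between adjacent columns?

8 mm

Subtract both margins: 480 − 2·20 = 440 mm.
14·24 + 13g = 440 → 13g = 104 → g = 8 mm.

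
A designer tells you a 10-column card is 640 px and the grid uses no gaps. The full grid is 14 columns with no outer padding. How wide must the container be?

10c = 640 → c = 64 px.
Total width: 14·64 = 896 px.

896 px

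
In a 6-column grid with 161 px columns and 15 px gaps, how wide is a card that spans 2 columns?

2 columns plus 1 gap: 322 + 15 = 337 px.

337 px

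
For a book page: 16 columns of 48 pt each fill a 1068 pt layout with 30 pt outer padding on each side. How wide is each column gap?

16 pt

Take off 60 pt of margins, leaving 1008 pt.
16·48 + 15g = 1008 → 15g = 240 → g = 16 pt.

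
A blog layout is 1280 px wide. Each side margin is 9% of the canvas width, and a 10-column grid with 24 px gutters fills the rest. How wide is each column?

83.36 px

1280 × (1 − 2·9%) = 1280 × 82% = 1049.6 px for the columns.
Subtracting 9 gutters of 24 leaves 833.6 for 10 columns, so c = 83.36 px.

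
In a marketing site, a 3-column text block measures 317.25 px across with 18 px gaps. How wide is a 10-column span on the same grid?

3c + 2·18 = 317.25 → 3c = 281.25 → c = 93.75 px.
Span of 10: 10·93.75 + 9·18 = 937.5 + 162 = 1099.5 px.

1099.5 px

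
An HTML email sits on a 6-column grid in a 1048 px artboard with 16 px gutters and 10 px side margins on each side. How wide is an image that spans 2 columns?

Take off 20 px of margins, leaving 1028 px.
Subtracting 5 gutters of 16 leaves 948 for 6 columns, so c = 158 px.
2 columns plus 1 gutter: 316 + 16 = 332 px.

332 px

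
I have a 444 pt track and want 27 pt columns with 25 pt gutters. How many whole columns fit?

9 columns

Each extra column adds 27 + 25 = 52 pt.
(444 + 25) / 52 = 9.02, so 9 columns fit.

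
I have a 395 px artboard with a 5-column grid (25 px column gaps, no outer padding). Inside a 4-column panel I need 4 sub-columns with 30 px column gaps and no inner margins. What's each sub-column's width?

Subtracting 4 column gaps of 25 leaves 295 for 5 columns, so c = 59 px.
4-column span = 4·59 + 3·25 = 311 px.
Subtracting 3 column gaps of 30 leaves 221 for 4 columns, so d = 55.25 px.

55.25 px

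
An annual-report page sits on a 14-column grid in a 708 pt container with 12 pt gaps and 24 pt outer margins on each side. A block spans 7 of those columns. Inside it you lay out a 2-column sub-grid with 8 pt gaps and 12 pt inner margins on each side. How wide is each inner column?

Subtract both margins: 708 − 2·24 = 660 pt.
Subtracting 13 gaps of 12 leaves 504 for 14 columns, so c = 36 pt.
7-column span = 7·36 + 6·12 = 324 pt.
Inner content = 324 − 2·12 = 300 pt.
Subtracting 1 gap of 8 leaves 292 for 2 columns, so d = 146 pt.

146 pt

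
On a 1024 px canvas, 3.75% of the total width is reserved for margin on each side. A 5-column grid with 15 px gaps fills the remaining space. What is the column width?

177.44 px

Margins: 3.75% × 1024 = 38.4 px each, so content = 1024 − 76.8 = 947.2 px.
Subtracting 4 gaps of 15 leaves 887.2 for 5 columns, so c = 177.44 px.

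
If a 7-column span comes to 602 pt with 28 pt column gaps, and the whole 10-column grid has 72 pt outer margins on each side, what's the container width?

1016 pt

7c + 6·28 = 602 → 7c = 434 → c = 62 pt.
Container = 2·72 + 10·62 + 9·28 = 144 + 620 + 252 = 1016 pt.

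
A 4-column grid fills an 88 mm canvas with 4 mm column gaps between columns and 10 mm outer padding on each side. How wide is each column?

Content width = 88 − 2·10 = 68 mm.
4 columns + 3 column gaps: 4c + 3·4 = 68.
4c = 68 − 12 = 56, so c = 14 mm.

14 mm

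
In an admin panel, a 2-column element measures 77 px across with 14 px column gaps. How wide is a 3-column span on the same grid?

Subtracting 1 column gap of 14 leaves 63 for 2 columns, so c = 31.5 px.
3-column span = 3·31.5 + 2·14 = 122.5 px.

122.5 px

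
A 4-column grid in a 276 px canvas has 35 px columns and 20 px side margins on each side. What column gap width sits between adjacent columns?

Content width = 276 − 2·20 = 236 px.
Columns use 140 px, leaving 96 px across 3 column gaps = 32 px each.

32 px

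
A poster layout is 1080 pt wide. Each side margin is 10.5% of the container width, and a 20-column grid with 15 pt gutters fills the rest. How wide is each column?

28.41 pt

Margins: 10.5% × 1080 = 113.4 pt each, so content = 1080 − 226.8 = 853.2 pt.
20c + 19·15 = 853.2 → 20c = 568.2 → c = 28.41 pt.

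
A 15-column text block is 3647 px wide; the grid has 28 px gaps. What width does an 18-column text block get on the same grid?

15c + 14·28 = 3647 → 15c = 3255 → c = 217 px.
18-column span = 18·217 + 17·28 = 4382 px.

4382 px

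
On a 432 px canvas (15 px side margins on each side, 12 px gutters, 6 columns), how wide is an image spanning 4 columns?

264 px

Inside the margins: 432 − 30 = 402 px.
402 − 5·12 = 342; ÷6 gives c = 57 px.
4-column span = 4·57 + 3·12 = 264 px.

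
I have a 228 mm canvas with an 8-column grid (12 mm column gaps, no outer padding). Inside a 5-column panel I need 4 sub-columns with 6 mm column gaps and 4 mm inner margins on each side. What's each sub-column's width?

8 columns + 7 column gaps: 8c + 7·12 = 228.
8c = 228 − 84 = 144, so c = 18 mm.
5-column span = 5·18 + 4·12 = 138 mm.
Inner content = 138 − 2·4 = 130 mm.
Subtracting 3 column gaps of 6 leaves 112 for 4 columns, so d = 28 mm.

28 mm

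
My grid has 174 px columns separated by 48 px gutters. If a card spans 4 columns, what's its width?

4 columns plus 3 gutters: 696 + 144 = 840 px.

840 px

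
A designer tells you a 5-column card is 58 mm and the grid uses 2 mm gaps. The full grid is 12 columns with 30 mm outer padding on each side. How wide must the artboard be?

202 mm

5c + 4·2 = 58 → 5c = 50 → c = 10 mm.
Total width: 2·30 + 12·10 + 11·2 = 202 mm.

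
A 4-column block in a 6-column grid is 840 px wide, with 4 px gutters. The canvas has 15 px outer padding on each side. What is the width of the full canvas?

4 columns + 3 gutters: 4c + 3·4 = 840.
4c = 840 − 12 = 828, so c = 207 px.
Adding margins, columns and gutters: 30 + 1242 + 20 = 1292 px.

1292 px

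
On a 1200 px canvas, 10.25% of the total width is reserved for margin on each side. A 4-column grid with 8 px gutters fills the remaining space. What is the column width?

232.5 px

Margins: 10.25% × 1200 = 123 px each, so content = 1200 − 246 = 954 px.
4 columns + 3 gutters: 4c + 3·8 = 954.
4c = 954 − 24 = 930, so c = 232.5 px.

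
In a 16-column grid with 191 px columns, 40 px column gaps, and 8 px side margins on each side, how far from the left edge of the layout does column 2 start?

Before column 2: the margin + 1 column + 1 column gap.
Offset = 8 + 1·(191 + 40) = 8 + 231 = 239 px.

239 px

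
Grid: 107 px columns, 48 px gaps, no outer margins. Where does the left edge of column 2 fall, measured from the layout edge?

155 px

Each column+gutter stride is 155 px; with no margin, 1 of them is 155 px.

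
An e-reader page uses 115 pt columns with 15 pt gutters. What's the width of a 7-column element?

895 pt

7 columns plus 6 gutters: 805 + 90 = 895 pt.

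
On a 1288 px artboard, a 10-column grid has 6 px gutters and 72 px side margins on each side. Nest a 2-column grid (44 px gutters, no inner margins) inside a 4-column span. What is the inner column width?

Outer content = 1288 − 2·72 = 1144 px.
Subtracting 9 gutters of 6 leaves 1090 for 10 columns, so c = 109 px.
4-column span = 4·109 + 3·6 = 454 px.
454 − 1·44 = 410; ÷2 gives d = 205 px.

205 px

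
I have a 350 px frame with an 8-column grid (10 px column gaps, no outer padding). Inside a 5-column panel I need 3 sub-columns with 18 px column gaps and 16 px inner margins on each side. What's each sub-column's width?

49 px

Subtracting 7 column gaps of 10 leaves 280 for 8 columns, so c = 35 px.
5 columns plus 4 column gaps: 175 + 40 = 215 px.
Inner content = 215 − 2·16 = 183 px.
183 − 2·18 = 147; ÷3 gives d = 49 px.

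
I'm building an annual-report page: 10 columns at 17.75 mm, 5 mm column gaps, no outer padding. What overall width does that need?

Total width: 10·17.75 + 9·5 = 222.5 mm.

222.5 mm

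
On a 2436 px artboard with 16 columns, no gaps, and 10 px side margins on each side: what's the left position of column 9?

Take off 20 px of margins, leaving 2416 px.
With no gaps, each column is 2416/16 = 151 px.
Each column+gutter stride is 151 px; 8 of them past the 10 px margin is 10 + 1208 = 1218 px.

1218 px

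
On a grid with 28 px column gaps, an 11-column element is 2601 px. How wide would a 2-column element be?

450 px

11 columns + 10 column gaps: 11c + 10·28 = 2601.
11c = 2601 − 280 = 2321, so c = 211 px.
2-column span = 2·211 + 1·28 = 450 px.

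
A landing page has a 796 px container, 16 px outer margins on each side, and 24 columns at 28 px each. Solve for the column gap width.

4 px

Subtract both margins: 796 − 2·16 = 764 px.
24·28 + 23g = 764 → 23g = 92 → g = 4 px.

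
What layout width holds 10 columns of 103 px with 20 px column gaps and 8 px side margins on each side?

1226 px

Adding margins, columns and gutters: 16 + 1030 + 180 = 1226 px.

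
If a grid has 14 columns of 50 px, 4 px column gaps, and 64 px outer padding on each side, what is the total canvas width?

Canvas = 2·64 + 14·50 + 13·4 = 128 + 700 + 52 = 880 px.

880 px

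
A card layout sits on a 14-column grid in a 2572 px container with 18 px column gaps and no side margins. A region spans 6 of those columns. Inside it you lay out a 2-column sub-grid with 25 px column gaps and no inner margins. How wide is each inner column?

14c + 13·18 = 2572 → 14c = 2338 → c = 167 px.
6 columns plus 5 column gaps: 1002 + 90 = 1092 px.
Subtracting 1 column gap of 25 leaves 1067 for 2 columns, so d = 533.5 px.

533.5 px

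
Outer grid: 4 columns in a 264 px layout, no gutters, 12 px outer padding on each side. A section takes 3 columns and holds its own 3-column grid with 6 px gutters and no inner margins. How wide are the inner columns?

56 px

Outer content = 264 − 2·12 = 240 px.
With no gutters, each column is 240/4 = 60 px.
With no gutters, 3 columns span 3·60 = 180 px.
3 columns + 2 gutters: 3d + 2·6 = 180.
3d = 180 − 12 = 168, so d = 56 px.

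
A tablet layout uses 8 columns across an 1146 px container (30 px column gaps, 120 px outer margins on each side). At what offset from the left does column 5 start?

Content = 1146 − 2·120 = 906 px.
8 columns + 7 column gaps: 8c + 7·30 = 906.
8c = 906 − 210 = 696, so c = 87 px.
Each column+gutter stride is 117 px; 4 of them past the 120 px margin is 120 + 468 = 588 px.

588 px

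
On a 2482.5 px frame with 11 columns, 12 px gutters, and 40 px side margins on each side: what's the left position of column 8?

1576.5 px

Subtract both margins: 2482.5 − 2·40 = 2402.5 px.
11c + 10·12 = 2402.5 → 11c = 2282.5 → c = 207.5 px.
Before column 8: the margin + 7 columns + 7 gutters.
Offset = 40 + 7·(207.5 + 12) = 40 + 1536.5 = 1576.5 px.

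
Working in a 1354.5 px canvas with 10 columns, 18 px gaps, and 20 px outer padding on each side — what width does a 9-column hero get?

1181.25 px

Take off 40 px of margins, leaving 1314.5 px.
Subtracting 9 gaps of 18 leaves 1152.5 for 10 columns, so c = 115.25 px.
9-column span = 9·115.25 + 8·18 = 1181.25 px.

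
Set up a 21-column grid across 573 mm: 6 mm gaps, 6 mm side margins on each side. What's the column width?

21 mm

Subtract both margins: 573 − 2·6 = 561 mm.
561 − 20·6 = 441; ÷21 gives c = 21 mm.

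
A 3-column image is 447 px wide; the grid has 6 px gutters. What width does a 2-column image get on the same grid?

296 px

447 − 2·6 = 435; ÷3 gives c = 145 px.
Span of 2: 2·145 + 1·6 = 290 + 6 = 296 px.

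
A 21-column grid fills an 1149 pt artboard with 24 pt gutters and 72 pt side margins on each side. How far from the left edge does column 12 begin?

Subtract both margins: 1149 − 2·72 = 1005 pt.
1005 − 20·24 = 525; ÷21 gives c = 25 pt.
Before column 12: the margin + 11 columns + 11 gutters.
Offset = 72 + 11·(25 + 24) = 72 + 539 = 611 pt.

611 pt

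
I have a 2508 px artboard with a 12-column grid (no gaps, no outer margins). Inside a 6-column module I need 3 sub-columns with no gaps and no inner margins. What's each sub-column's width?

With no gaps, each column is 2508/12 = 209 px.
With no gaps, 6 columns span 6·209 = 1254 px.
1254 / 3 = 418 px per column.

418 px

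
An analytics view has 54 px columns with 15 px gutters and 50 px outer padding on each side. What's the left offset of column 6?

395 px

Each column+gutter stride is 69 px; 5 of them past the 50 px margin is 50 + 345 = 395 px.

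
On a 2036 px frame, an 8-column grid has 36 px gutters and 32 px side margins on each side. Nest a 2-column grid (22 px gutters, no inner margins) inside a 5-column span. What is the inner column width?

Take off 64 px of margins, leaving 1972 px.
8c + 7·36 = 1972 → 8c = 1720 → c = 215 px.
5 columns plus 4 gutters: 1075 + 144 = 1219 px.
2 columns + 1 gutter: 2d + 1·22 = 1219.
2d = 1219 − 22 = 1197, so d = 598.5 px.

598.5 px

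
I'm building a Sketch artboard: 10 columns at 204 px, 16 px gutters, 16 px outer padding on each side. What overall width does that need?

Total width: 2·16 + 10·204 + 9·16 = 2216 px.

2216 px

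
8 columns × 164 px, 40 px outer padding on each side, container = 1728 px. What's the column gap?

48 px

Subtract both margins: 1728 − 2·40 = 1648 px.
Columns use 1312 px, leaving 336 px across 7 column gaps = 48 px each.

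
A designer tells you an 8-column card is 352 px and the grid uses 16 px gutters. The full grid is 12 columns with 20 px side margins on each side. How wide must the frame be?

576 px

8 columns + 7 gutters: 8c + 7·16 = 352.
8c = 352 − 112 = 240, so c = 30 px.
Adding margins, columns and gutters: 40 + 360 + 176 = 576 px.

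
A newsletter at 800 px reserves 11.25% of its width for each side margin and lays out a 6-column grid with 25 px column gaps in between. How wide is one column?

800 × (1 − 2·11.25%) = 800 × 77.5% = 620 px for the columns.
Subtracting 5 column gaps of 25 leaves 495 for 6 columns, so c = 82.5 px.

82.5 px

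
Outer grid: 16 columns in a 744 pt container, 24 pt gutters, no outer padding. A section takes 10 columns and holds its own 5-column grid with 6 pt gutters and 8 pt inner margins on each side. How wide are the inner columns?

83.2 pt

744 − 15·24 = 384; ÷16 gives c = 24 pt.
10-column span = 10·24 + 9·24 = 456 pt.
Inner content = 456 − 2·8 = 440 pt.
Subtracting 4 gutters of 6 leaves 416 for 5 columns, so d = 83.2 pt.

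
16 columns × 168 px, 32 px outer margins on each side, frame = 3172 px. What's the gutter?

28 px

Inside the margins: 3172 − 64 = 3108 px.
Columns use 2688 px, leaving 420 px across 15 gutters = 28 px each.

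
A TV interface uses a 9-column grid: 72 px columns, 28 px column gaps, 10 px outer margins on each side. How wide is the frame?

892 px

Total width: 2·10 + 9·72 + 8·28 = 892 px.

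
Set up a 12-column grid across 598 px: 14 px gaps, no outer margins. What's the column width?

37 px

12c + 11·14 = 598 → 12c = 444 → c = 37 px.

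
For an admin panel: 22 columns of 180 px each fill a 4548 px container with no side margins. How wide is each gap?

Columns use 3960 px, leaving 588 px across 21 gaps = 28 px each.

28 px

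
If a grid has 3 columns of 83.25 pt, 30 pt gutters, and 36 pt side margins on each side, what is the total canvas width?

381.75 pt

Canvas = 2·36 + 3·83.25 + 2·30 = 72 + 249.75 + 60 = 381.75 pt.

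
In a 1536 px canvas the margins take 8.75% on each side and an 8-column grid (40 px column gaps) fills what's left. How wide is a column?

Margins: 8.75% × 1536 = 134.4 px each, so content = 1536 − 268.8 = 1267.2 px.
Subtracting 7 column gaps of 40 leaves 987.2 for 8 columns, so c = 123.4 px.

123.4 px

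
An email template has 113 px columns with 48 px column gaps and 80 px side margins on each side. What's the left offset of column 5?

Column 5 starts at margin + 4·(column + gutter) = 80 + 4·161 = 724 px.

724 px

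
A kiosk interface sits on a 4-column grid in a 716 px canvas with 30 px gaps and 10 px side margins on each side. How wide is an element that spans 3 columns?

514.5 px

Inside the margins: 716 − 20 = 696 px.
4c + 3·30 = 696 → 4c = 606 → c = 151.5 px.
Span of 3: 3·151.5 + 2·30 = 454.5 + 60 = 514.5 px.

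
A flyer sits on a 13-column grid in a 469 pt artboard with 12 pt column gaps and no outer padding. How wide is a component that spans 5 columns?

173 pt

Subtracting 12 column gaps of 12 leaves 325 for 13 columns, so c = 25 pt.
5-column span = 5·25 + 4·12 = 173 pt.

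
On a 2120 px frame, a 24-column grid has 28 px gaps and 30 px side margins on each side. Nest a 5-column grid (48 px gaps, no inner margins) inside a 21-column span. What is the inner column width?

321.4 px

Outer content = 2120 − 2·30 = 2060 px.
Subtracting 23 gaps of 28 leaves 1416 for 24 columns, so c = 59 px.
21 columns plus 20 gaps: 1239 + 560 = 1799 px.
5 columns + 4 gaps: 5d + 4·48 = 1799.
5d = 1799 − 192 = 1607, so d = 321.4 px.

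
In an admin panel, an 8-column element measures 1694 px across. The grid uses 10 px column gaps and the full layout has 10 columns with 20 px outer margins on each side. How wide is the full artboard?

Subtracting 7 column gaps of 10 leaves 1624 for 8 columns, so c = 203 px.
Artboard = 2·20 + 10·203 + 9·10 = 40 + 2030 + 90 = 2160 px.

2160 px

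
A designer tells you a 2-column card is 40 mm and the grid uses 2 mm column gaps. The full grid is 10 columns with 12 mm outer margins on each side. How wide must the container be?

Subtracting 1 column gap of 2 leaves 38 for 2 columns, so c = 19 mm.
Container = 2·12 + 10·19 + 9·2 = 24 + 190 + 18 = 232 mm.

232 mm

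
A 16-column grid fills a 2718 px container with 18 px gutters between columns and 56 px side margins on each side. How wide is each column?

146 px

Take off 112 px of margins, leaving 2606 px.
Subtracting 15 gutters of 18 leaves 2336 for 16 columns, so c = 146 px.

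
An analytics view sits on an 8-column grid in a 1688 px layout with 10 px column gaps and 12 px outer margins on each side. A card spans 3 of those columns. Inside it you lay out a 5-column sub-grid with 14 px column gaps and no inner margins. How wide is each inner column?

112.35 px

Inside the margins: 1688 − 24 = 1664 px.
8c + 7·10 = 1664 → 8c = 1594 → c = 199.25 px.
3-column span = 3·199.25 + 2·10 = 617.75 px.
617.75 − 4·14 = 561.75; ÷5 gives d = 112.35 px.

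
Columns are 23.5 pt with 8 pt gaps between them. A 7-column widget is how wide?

212.5 pt

7-column span = 7·23.5 + 6·8 = 212.5 pt.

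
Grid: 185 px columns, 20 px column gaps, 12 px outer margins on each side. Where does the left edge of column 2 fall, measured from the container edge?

217 px

Column 2 starts at margin + 1·(column + gutter) = 12 + 1·205 = 217 px.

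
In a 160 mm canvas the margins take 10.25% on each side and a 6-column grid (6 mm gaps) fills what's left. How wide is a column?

16.2 mm

160 × (1 − 2·10.25%) = 160 × 79.5% = 127.2 mm for the columns.
Subtracting 5 gaps of 6 leaves 97.2 for 6 columns, so c = 16.2 mm.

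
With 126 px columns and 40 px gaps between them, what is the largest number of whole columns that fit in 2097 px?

k columns need k·126 + (k−1)·40 = k·166 − 40.
k·166 − 40 ≤ 2097 → k ≤ 2137 / 166 ≈ 12.87, so k = 12.

12 columns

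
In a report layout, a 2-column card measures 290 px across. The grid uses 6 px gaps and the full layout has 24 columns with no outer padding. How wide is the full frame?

3546 px

2c + 1·6 = 290 → 2c = 284 → c = 142 px.
Summing: 3408 + 138 = 3546 px.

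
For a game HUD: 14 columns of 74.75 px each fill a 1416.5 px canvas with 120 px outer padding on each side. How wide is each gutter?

10 px

Inside the margins: 1416.5 − 240 = 1176.5 px.
14·74.75 + 13g = 1176.5 → 13g = 130 → g = 10 px.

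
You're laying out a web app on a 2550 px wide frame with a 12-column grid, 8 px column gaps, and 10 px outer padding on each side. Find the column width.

203.5 px

Content width = 2550 − 2·10 = 2530 px.
2530 − 11·8 = 2442; ÷12 gives c = 203.5 px.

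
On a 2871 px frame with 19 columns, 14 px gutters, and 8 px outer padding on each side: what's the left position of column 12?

Take off 16 px of margins, leaving 2855 px.
Subtracting 18 gutters of 14 leaves 2603 for 19 columns, so c = 137 px.
Each column+gutter stride is 151 px; 11 of them past the 8 px margin is 8 + 1661 = 1669 px.

1669 px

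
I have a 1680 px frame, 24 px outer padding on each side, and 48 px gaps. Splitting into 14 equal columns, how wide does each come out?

Take off 48 px of margins, leaving 1632 px.
14 columns + 13 gaps: 14c + 13·48 = 1632.
14c = 1632 − 624 = 1008, so c = 72 px.

72 px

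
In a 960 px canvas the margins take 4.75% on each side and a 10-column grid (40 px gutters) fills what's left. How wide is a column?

50.88 px

960 × (1 − 2·4.75%) = 960 × 90.5% = 868.8 px for the columns.
10 columns + 9 gutters: 10c + 9·40 = 868.8.
10c = 868.8 − 360 = 508.8, so c = 50.88 px.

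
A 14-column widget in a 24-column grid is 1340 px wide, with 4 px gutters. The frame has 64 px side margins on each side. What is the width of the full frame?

2428 px

Subtracting 13 gutters of 4 leaves 1288 for 14 columns, so c = 92 px.
Adding margins, columns and gutters: 128 + 2208 + 92 = 2428 px.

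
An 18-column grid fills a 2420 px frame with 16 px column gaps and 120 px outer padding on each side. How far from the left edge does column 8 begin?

Subtract both margins: 2420 − 2·120 = 2180 px.
Subtracting 17 column gaps of 16 leaves 1908 for 18 columns, so c = 106 px.
Each column+gutter stride is 122 px; 7 of them past the 120 px margin is 120 + 854 = 974 px.

974 px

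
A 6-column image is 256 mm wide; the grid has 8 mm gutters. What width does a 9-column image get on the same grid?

Subtracting 5 gutters of 8 leaves 216 for 6 columns, so c = 36 mm.
9-column span = 9·36 + 8·8 = 388 mm.

388 mm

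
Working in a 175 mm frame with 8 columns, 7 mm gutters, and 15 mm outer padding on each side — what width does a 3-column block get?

Inside the margins: 175 − 30 = 145 mm.
8 columns + 7 gutters: 8c + 7·7 = 145.
8c = 145 − 49 = 96, so c = 12 mm.
3-column span = 3·12 + 2·7 = 50 mm.

50 mm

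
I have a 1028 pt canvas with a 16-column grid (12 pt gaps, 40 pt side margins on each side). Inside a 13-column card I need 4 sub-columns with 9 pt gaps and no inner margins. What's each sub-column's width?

185.25 pt

Take off 80 pt of margins, leaving 948 pt.
Subtracting 15 gaps of 12 leaves 768 for 16 columns, so c = 48 pt.
13 columns plus 12 gaps: 624 + 144 = 768 pt.
768 − 3·9 = 741; ÷4 gives d = 185.25 pt.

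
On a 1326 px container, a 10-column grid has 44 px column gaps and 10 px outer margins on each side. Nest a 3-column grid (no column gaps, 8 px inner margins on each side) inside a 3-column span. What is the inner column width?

115 px

Outer content = 1326 − 2·10 = 1306 px.
10 columns + 9 column gaps: 10c + 9·44 = 1306.
10c = 1306 − 396 = 910, so c = 91 px.
Span of 3: 3·91 + 2·44 = 273 + 88 = 361 px.
Inner content = 361 − 2·8 = 345 px.
345 / 3 = 115 px per column.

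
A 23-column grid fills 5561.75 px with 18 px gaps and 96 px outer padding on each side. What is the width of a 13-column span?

Inside the margins: 5561.75 − 192 = 5369.75 px.
23c + 22·18 = 5369.75 → 23c = 4973.75 → c = 216.25 px.
13-column span = 13·216.25 + 12·18 = 3027.25 px.

3027.25 px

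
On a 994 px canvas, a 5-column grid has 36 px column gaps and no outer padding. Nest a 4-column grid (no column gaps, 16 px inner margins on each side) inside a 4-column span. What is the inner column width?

189 px

994 − 4·36 = 850; ÷5 gives c = 170 px.
4-column span = 4·170 + 3·36 = 788 px.
Inner content = 788 − 2·16 = 756 px.
With no column gaps, each column is 756/4 = 189 px.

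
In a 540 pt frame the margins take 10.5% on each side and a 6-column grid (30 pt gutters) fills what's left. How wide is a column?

Margins: 10.5% × 540 = 56.7 pt each, so content = 540 − 113.4 = 426.6 pt.
6c + 5·30 = 426.6 → 6c = 276.6 → c = 46.1 pt.

46.1 pt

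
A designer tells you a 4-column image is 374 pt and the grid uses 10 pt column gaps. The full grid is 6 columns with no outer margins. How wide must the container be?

4c + 3·10 = 374 → 4c = 344 → c = 86 pt.
Container = 6·86 + 5·10 = 516 + 50 = 566 pt.

566 pt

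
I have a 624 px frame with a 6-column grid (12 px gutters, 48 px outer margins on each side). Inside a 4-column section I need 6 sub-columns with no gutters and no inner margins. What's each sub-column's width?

Subtract both margins: 624 − 2·48 = 528 px.
528 − 5·12 = 468; ÷6 gives c = 78 px.
4-column span = 4·78 + 3·12 = 348 px.
With no gutters, each column is 348/6 = 58 px.

58 px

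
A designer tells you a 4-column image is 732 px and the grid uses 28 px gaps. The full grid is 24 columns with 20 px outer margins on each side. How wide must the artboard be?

4c + 3·28 = 732 → 4c = 648 → c = 162 px.
Artboard = 2·20 + 24·162 + 23·28 = 40 + 3888 + 644 = 4572 px.

4572 px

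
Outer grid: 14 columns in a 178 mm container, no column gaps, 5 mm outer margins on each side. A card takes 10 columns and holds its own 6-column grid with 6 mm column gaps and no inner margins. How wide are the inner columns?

15 mm

Take off 10 mm of margins, leaving 168 mm.
168 / 14 = 12 mm per column.
10-column span = 10·12 = 120 mm.
6d + 5·6 = 120 → 6d = 90 → d = 15 mm.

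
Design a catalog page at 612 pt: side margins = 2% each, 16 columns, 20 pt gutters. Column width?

612 × (1 − 2·2%) = 612 × 96% = 587.52 pt for the columns.
587.52 − 15·20 = 287.52; ÷16 gives c = 17.97 pt.

17.97 pt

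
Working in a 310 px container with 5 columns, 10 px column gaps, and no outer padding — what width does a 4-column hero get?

246 px

5c + 4·10 = 310 → 5c = 270 → c = 54 px.
4 columns plus 3 column gaps: 216 + 30 = 246 px.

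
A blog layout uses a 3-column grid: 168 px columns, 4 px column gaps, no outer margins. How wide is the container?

Summing: 504 + 8 = 512 px.

512 px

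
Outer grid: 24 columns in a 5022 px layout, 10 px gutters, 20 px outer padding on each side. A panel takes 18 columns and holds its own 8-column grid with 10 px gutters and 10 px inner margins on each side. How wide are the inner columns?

Inside the margins: 5022 − 40 = 4982 px.
4982 − 23·10 = 4752; ÷24 gives c = 198 px.
18 columns plus 17 gutters: 3564 + 170 = 3734 px.
Inner content = 3734 − 2·10 = 3714 px.
8 columns + 7 gutters: 8d + 7·10 = 3714.
8d = 3714 − 70 = 3644, so d = 455.5 px.

455.5 px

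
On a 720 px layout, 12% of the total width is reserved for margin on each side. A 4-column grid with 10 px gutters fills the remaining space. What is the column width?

129.3 px

720 × (1 − 2·12%) = 720 × 76% = 547.2 px for the columns.
547.2 − 3·10 = 517.2; ÷4 gives c = 129.3 px.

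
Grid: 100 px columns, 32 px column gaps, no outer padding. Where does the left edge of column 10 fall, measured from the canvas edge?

1188 px

Each column+gutter stride is 132 px; with no margin, 9 of them is 1188 px.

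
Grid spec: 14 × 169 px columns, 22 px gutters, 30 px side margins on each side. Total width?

Adding margins, columns and gutters: 60 + 2366 + 286 = 2712 px.

2712 px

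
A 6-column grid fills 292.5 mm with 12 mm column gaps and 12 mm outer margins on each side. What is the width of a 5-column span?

Take off 24 mm of margins, leaving 268.5 mm.
6 columns + 5 column gaps: 6c + 5·12 = 268.5.
6c = 268.5 − 60 = 208.5, so c = 34.75 mm.
5 columns plus 4 column gaps: 173.75 + 48 = 221.75 mm.

221.75 mm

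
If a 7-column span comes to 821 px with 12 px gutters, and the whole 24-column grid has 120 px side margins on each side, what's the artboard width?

3084 px

7c + 6·12 = 821 → 7c = 749 → c = 107 px.
Total width: 2·120 + 24·107 + 23·12 = 3084 px.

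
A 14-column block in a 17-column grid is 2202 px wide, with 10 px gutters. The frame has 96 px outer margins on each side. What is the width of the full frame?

2868 px

Subtracting 13 gutters of 10 leaves 2072 for 14 columns, so c = 148 px.
Frame = 2·96 + 17·148 + 16·10 = 192 + 2516 + 160 = 2868 px.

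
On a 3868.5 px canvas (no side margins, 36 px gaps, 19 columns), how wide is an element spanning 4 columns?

786 px

Subtracting 18 gaps of 36 leaves 3220.5 for 19 columns, so c = 169.5 px.
4 columns plus 3 gaps: 678 + 108 = 786 px.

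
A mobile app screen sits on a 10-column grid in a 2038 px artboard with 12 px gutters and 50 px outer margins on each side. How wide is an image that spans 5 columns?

Inside the margins: 2038 − 100 = 1938 px.
10 columns + 9 gutters: 10c + 9·12 = 1938.
10c = 1938 − 108 = 1830, so c = 183 px.
5 columns plus 4 gutters: 915 + 48 = 963 px.

963 px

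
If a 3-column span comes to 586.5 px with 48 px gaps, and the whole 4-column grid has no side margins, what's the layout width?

798 px

586.5 − 2·48 = 490.5; ÷3 gives c = 163.5 px.
Summing: 654 + 144 = 798 px.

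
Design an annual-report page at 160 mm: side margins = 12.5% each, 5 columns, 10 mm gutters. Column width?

16 mm

Margins: 12.5% × 160 = 20 mm each, so content = 160 − 40 = 120 mm.
5c + 4·10 = 120 → 5c = 80 → c = 16 mm.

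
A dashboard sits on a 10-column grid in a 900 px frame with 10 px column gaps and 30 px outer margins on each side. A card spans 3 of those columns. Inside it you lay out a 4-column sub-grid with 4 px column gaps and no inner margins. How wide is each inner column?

58.25 px

Inside the margins: 900 − 60 = 840 px.
10 columns + 9 column gaps: 10c + 9·10 = 840.
10c = 840 − 90 = 750, so c = 75 px.
Span of 3: 3·75 + 2·10 = 225 + 20 = 245 px.
Subtracting 3 column gaps of 4 leaves 233 for 4 columns, so d = 58.25 px.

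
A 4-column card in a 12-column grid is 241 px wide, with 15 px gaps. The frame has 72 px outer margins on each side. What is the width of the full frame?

241 − 3·15 = 196; ÷4 gives c = 49 px.
Adding margins, columns and gutters: 144 + 588 + 165 = 897 px.

897 px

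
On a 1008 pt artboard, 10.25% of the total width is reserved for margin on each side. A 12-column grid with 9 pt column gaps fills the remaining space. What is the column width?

Each margin = 10.25% of 1008 = 103.32 pt; content = 1008 − 2·103.32 = 801.36 pt.
801.36 − 11·9 = 702.36; ÷12 gives c = 58.53 pt.

58.53 pt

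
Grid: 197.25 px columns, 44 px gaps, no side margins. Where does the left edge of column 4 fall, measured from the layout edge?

723.75 px

Before column 4: 3 columns + 3 gaps.
Offset = 3·(197.25 + 44) = 3·241.25 = 723.75 px.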